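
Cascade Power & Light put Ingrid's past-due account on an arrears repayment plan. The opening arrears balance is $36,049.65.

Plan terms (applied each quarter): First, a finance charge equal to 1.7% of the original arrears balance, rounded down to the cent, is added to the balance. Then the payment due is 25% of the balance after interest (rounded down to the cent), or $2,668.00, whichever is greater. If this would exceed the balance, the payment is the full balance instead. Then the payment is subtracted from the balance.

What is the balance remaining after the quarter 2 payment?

Quarter 1: opening $36,049.65; interest $612.84 → $36,662.49; payment $9,165.62; balance $27,496.87
Quarter 2: opening $27,496.87; interest $612.84 → $28,109.71; payment $7,027.42; balance $21,082.29

$21,082.29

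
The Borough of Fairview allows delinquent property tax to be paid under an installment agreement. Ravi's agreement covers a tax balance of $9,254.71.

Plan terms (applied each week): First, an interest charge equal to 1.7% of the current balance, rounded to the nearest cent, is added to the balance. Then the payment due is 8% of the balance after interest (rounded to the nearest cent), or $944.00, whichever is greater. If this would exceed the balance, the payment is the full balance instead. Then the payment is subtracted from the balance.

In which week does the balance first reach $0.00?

11

# | Opening | Interest | Payment | End bal
1 | $9,254.71 | $157.33 | $944.00 | $8,468.04
2 | $8,468.04 | $143.96 | $944.00 | $7,668.00
3 | $7,668.00 | $130.36 | $944.00 | $6,854.36
4 | $6,854.36 | $116.52 | $944.00 | $6,026.88
5 | $6,026.88 | $102.46 | $944.00 | $5,185.34
6 | $5,185.34 | $88.15 | $944.00 | $4,329.49
7 | $4,329.49 | $73.60 | $944.00 | $3,459.09
8 | $3,459.09 | $58.80 | $944.00 | $2,573.89
9 | $2,573.89 | $43.76 | $944.00 | $1,673.65
10 | $1,673.65 | $28.45 | $944.00 | $758.10
11 | $758.10 | $12.89 | $770.99 | $0.00
Balance reaches $0.00 in week 11.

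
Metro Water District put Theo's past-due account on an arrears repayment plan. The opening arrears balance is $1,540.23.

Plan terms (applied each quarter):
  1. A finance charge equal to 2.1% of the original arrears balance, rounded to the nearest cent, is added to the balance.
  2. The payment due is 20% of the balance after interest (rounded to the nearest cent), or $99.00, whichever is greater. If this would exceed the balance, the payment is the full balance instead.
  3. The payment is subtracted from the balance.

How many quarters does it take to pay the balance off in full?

14

Quarter 1: opening $1,540.23; interest $32.34 → $1,572.57; payment $314.51; balance $1,258.06
Quarter 2: opening $1,258.06; interest $32.34 → $1,290.40; payment $258.08; balance $1,032.32
Quarter 3: opening $1,032.32; interest $32.34 → $1,064.66; payment $212.93; balance $851.73
Quarter 4: opening $851.73; interest $32.34 → $884.07; payment $176.81; balance $707.26
Quarter 5: opening $707.26; interest $32.34 → $739.60; payment $147.92; balance $591.68
Quarter 6: opening $591.68; interest $32.34 → $624.02; payment $124.80; balance $499.22
Quarter 7: opening $499.22; interest $32.34 → $531.56; payment $106.31; balance $425.25
Quarter 8: opening $425.25; interest $32.34 → $457.59; payment $99.00; balance $358.59
Quarter 9: opening $358.59; interest $32.34 → $390.93; payment $99.00; balance $291.93
Quarter 10: opening $291.93; interest $32.34 → $324.27; payment $99.00; balance $225.27
Quarter 11: opening $225.27; interest $32.34 → $257.61; payment $99.00; balance $158.61
Quarter 12: opening $158.61; interest $32.34 → $190.95; payment $99.00; balance $91.95
Quarter 13: opening $91.95; interest $32.34 → $124.29; payment $99.00; balance $25.29
Quarter 14: opening $25.29; interest $32.34 → $57.63; payment $57.63; balance $0.00
Balance reaches $0.00 in quarter 14.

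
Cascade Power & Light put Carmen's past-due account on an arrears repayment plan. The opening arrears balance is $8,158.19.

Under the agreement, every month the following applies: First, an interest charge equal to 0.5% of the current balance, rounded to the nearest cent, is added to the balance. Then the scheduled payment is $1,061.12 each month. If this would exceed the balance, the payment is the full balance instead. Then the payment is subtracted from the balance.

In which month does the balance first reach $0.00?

Month 1: $8,158.19 +$40.79 interest = $8,198.98; pay $1,061.12 → $7,137.86
Month 2: $7,137.86 +$35.69 interest = $7,173.55; pay $1,061.12 → $6,112.43
Month 3: $6,112.43 +$30.56 interest = $6,142.99; pay $1,061.12 → $5,081.87
Month 4: $5,081.87 +$25.41 interest = $5,107.28; pay $1,061.12 → $4,046.16
Month 5: $4,046.16 +$20.23 interest = $4,066.39; pay $1,061.12 → $3,005.27
Month 6: $3,005.27 +$15.03 interest = $3,020.30; pay $1,061.12 → $1,959.18
Month 7: $1,959.18 +$9.80 interest = $1,968.98; pay $1,061.12 → $907.86
Month 8: $907.86 +$4.54 interest = $912.40; pay $912.40 → $0.00
Balance reaches $0.00 in month 8.

8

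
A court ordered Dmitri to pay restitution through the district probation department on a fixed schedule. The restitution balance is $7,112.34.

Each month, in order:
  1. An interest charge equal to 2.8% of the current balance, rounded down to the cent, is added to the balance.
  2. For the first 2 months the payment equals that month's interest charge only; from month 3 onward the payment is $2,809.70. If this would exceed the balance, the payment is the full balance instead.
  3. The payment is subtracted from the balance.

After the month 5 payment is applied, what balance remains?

Month 1: $7,112.34 +$199.14 interest = $7,311.48; pay $199.14 → $7,112.34
Month 2: $7,112.34 +$199.14 interest = $7,311.48; pay $199.14 → $7,112.34
Month 3: $7,112.34 +$199.14 interest = $7,311.48; pay $2,809.70 → $4,501.78
Month 4: $4,501.78 +$126.04 interest = $4,627.82; pay $2,809.70 → $1,818.12
Month 5: $1,818.12 +$50.90 interest = $1,869.02; pay $1,869.02 → $0.00

$0.00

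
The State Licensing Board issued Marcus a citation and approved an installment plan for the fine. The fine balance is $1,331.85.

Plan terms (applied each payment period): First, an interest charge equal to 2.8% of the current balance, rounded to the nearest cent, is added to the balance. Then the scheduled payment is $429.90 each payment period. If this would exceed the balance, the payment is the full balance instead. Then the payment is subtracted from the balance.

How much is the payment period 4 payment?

# | Opening | Interest | Payment | End bal
1 | $1,331.85 | $37.29 | $429.90 | $939.24
2 | $939.24 | $26.30 | $429.90 | $535.64
3 | $535.64 | $15.00 | $429.90 | $120.74
4 | $120.74 | $3.38 | $124.12 | $0.00

$124.12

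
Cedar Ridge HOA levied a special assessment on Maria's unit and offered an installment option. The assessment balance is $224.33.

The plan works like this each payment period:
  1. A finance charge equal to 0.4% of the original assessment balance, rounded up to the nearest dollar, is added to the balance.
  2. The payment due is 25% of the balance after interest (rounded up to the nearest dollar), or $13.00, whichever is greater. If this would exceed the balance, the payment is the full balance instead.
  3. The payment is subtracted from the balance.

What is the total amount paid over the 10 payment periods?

# | Opening | Interest | Payment | End bal
1 | $224.33 | $1.00 | $57.00 | $168.33
2 | $168.33 | $1.00 | $43.00 | $126.33
3 | $126.33 | $1.00 | $32.00 | $95.33
4 | $95.33 | $1.00 | $25.00 | $71.33
5 | $71.33 | $1.00 | $19.00 | $53.33
6 | $53.33 | $1.00 | $14.00 | $40.33
7 | $40.33 | $1.00 | $13.00 | $28.33
8 | $28.33 | $1.00 | $13.00 | $16.33
9 | $16.33 | $1.00 | $13.00 | $4.33
10 | $4.33 | $1.00 | $5.33 | $0.00
Total paid: $234.33

$234.33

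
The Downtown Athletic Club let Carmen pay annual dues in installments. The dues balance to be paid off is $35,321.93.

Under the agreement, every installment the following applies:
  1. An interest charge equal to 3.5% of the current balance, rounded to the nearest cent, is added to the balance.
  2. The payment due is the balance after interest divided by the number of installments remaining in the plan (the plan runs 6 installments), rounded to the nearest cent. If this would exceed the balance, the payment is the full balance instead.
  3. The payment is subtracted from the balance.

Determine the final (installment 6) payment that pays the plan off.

Installment 1: opening $35,321.93; interest $1,236.27 → $36,558.20; payment $6,093.03; balance $30,465.17
Installment 2: opening $30,465.17; interest $1,066.28 → $31,531.45; payment $6,306.29; balance $25,225.16
Installment 3: opening $25,225.16; interest $882.88 → $26,108.04; payment $6,527.01; balance $19,581.03
Installment 4: opening $19,581.03; interest $685.34 → $20,266.37; payment $6,755.46; balance $13,510.91
Installment 5: opening $13,510.91; interest $472.88 → $13,983.79; payment $6,991.90; balance $6,991.89
Installment 6: opening $6,991.89; interest $244.72 → $7,236.61; payment $7,236.61; balance $0.00

$7,236.61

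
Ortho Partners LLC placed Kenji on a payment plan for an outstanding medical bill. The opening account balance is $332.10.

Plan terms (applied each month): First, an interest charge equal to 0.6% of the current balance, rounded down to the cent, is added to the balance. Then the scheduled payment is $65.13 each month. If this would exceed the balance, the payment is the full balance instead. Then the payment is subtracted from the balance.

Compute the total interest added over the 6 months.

Month 1: $332.10 +$1.99 interest = $334.09; pay $65.13 → $268.96
Month 2: $268.96 +$1.61 interest = $270.57; pay $65.13 → $205.44
Month 3: $205.44 +$1.23 interest = $206.67; pay $65.13 → $141.54
Month 4: $141.54 +$0.84 interest = $142.38; pay $65.13 → $77.25
Month 5: $77.25 +$0.46 interest = $77.71; pay $65.13 → $12.58
Month 6: $12.58 +$0.07 interest = $12.65; pay $12.65 → $0.00
Total interest: $1.99 + $1.61 + $1.23 + $0.84 + $0.46 + $0.07 = $6.20

$6.20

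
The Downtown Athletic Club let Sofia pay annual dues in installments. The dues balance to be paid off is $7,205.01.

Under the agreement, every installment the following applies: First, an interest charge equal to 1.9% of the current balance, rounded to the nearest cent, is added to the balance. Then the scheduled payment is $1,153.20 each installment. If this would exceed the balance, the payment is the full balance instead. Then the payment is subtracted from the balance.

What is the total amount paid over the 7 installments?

# | Opening | Interest | Payment | End bal
1 | $7,205.01 | $136.90 | $1,153.20 | $6,188.71
2 | $6,188.71 | $117.59 | $1,153.20 | $5,153.10
3 | $5,153.10 | $97.91 | $1,153.20 | $4,097.81
4 | $4,097.81 | $77.86 | $1,153.20 | $3,022.47
5 | $3,022.47 | $57.43 | $1,153.20 | $1,926.70
6 | $1,926.70 | $36.61 | $1,153.20 | $810.11
7 | $810.11 | $15.39 | $825.50 | $0.00
Total paid: $7,744.70

$7,744.70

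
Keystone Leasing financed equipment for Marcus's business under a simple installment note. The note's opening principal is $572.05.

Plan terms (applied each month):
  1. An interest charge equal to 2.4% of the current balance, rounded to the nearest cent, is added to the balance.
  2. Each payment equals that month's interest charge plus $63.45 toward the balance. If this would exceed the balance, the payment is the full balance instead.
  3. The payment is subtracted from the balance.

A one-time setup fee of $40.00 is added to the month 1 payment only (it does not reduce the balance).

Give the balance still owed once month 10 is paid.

Month 1: opening $572.05; interest $13.73 → $585.78; payment $77.18 (+ $40.00 fee); balance $508.60
Month 2: opening $508.60; interest $12.21 → $520.81; payment $75.66; balance $445.15
Month 3: opening $445.15; interest $10.68 → $455.83; payment $74.13; balance $381.70
Month 4: opening $381.70; interest $9.16 → $390.86; payment $72.61; balance $318.25
Month 5: opening $318.25; interest $7.64 → $325.89; payment $71.09; balance $254.80
Month 6: opening $254.80; interest $6.12 → $260.92; payment $69.57; balance $191.35
Month 7: opening $191.35; interest $4.59 → $195.94; payment $68.04; balance $127.90
Month 8: opening $127.90; interest $3.07 → $130.97; payment $66.52; balance $64.45
Month 9: opening $64.45; interest $1.55 → $66.00; payment $65.00; balance $1.00
Month 10: opening $1.00; interest $0.02 → $1.02; payment $1.02; balance $0.00

$0.00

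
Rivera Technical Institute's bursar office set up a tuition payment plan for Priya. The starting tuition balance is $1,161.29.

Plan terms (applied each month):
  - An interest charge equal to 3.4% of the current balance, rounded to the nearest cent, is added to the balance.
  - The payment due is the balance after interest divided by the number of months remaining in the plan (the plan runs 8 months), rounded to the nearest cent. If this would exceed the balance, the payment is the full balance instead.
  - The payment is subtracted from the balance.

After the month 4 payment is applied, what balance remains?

Month 1: $1,161.29 +$39.48 interest = $1,200.77; pay $150.10 → $1,050.67
Month 2: $1,050.67 +$35.72 interest = $1,086.39; pay $155.20 → $931.19
Month 3: $931.19 +$31.66 interest = $962.85; pay $160.48 → $802.37
Month 4: $802.37 +$27.28 interest = $829.65; pay $165.93 → $663.72

$663.72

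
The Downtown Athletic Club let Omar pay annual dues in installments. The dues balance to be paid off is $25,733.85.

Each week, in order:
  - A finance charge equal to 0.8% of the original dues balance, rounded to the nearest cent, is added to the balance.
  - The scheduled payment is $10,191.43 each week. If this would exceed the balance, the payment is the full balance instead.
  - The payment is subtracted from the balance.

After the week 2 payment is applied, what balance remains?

$5,762.73

Week 1: opening $25,733.85; interest $205.87 → $25,939.72; payment $10,191.43; balance $15,748.29
Week 2: opening $15,748.29; interest $205.87 → $15,954.16; payment $10,191.43; balance $5,762.73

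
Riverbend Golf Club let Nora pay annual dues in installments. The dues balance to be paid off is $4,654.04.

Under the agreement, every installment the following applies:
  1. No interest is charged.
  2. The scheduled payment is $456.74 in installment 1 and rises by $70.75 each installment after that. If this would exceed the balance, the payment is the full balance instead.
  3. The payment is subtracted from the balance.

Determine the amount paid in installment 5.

$739.74

Installment 1: opening $4,654.04; payment $456.74; balance $4,197.30
Installment 2: opening $4,197.30; payment $527.49; balance $3,669.81
Installment 3: opening $3,669.81; payment $598.24; balance $3,071.57
Installment 4: opening $3,071.57; payment $668.99; balance $2,402.58
Installment 5: opening $2,402.58; payment $739.74; balance $1,662.84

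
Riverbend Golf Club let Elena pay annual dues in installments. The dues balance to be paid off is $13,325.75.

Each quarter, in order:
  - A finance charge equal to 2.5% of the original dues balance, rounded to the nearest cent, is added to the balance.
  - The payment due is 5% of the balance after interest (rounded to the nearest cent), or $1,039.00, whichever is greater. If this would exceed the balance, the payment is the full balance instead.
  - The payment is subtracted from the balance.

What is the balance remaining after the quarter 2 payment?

$11,914.03

Quarter 1: opening $13,325.75; interest $333.14 → $13,658.89; payment $1,039.00; balance $12,619.89
Quarter 2: opening $12,619.89; interest $333.14 → $12,953.03; payment $1,039.00; balance $11,914.03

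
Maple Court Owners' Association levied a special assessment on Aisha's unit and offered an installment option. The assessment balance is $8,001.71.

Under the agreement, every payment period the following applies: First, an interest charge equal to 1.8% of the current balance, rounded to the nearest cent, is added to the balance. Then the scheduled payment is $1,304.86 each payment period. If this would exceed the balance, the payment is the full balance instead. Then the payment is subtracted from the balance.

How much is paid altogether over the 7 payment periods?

$8,557.73

Payment period 1: $8,001.71 +$144.03 interest = $8,145.74; pay $1,304.86 → $6,840.88
Payment period 2: $6,840.88 +$123.14 interest = $6,964.02; pay $1,304.86 → $5,659.16
Payment period 3: $5,659.16 +$101.86 interest = $5,761.02; pay $1,304.86 → $4,456.16
Payment period 4: $4,456.16 +$80.21 interest = $4,536.37; pay $1,304.86 → $3,231.51
Payment period 5: $3,231.51 +$58.17 interest = $3,289.68; pay $1,304.86 → $1,984.82
Payment period 6: $1,984.82 +$35.73 interest = $2,020.55; pay $1,304.86 → $715.69
Payment period 7: $715.69 +$12.88 interest = $728.57; pay $728.57 → $0.00
Total paid: $8,557.73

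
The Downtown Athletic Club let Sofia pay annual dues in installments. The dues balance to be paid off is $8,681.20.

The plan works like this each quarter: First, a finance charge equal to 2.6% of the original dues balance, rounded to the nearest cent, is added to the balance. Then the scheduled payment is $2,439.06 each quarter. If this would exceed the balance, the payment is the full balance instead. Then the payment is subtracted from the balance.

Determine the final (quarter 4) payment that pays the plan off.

$2,266.86

Quarter 1: $8,681.20 +$225.71 interest = $8,906.91; pay $2,439.06 → $6,467.85
Quarter 2: $6,467.85 +$225.71 interest = $6,693.56; pay $2,439.06 → $4,254.50
Quarter 3: $4,254.50 +$225.71 interest = $4,480.21; pay $2,439.06 → $2,041.15
Quarter 4: $2,041.15 +$225.71 interest = $2,266.86; pay $2,266.86 → $0.00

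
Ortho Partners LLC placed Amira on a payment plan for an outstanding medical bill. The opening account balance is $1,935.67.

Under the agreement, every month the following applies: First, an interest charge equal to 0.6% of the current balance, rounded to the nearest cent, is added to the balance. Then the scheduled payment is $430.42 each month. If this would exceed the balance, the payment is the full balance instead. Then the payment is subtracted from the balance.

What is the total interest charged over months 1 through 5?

Month 1: $1,935.67 +$11.61 interest = $1,947.28; pay $430.42 → $1,516.86
Month 2: $1,516.86 +$9.10 interest = $1,525.96; pay $430.42 → $1,095.54
Month 3: $1,095.54 +$6.57 interest = $1,102.11; pay $430.42 → $671.69
Month 4: $671.69 +$4.03 interest = $675.72; pay $430.42 → $245.30
Month 5: $245.30 +$1.47 interest = $246.77; pay $246.77 → $0.00
Total interest: $11.61 + $9.10 + $6.57 + $4.03 + $1.47 = $32.78

$32.78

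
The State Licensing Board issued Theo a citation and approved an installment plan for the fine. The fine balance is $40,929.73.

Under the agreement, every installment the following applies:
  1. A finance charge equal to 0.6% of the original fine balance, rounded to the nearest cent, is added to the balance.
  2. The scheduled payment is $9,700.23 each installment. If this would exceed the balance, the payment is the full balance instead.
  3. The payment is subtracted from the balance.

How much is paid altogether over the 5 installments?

$42,157.63

Installment 1: $40,929.73 +$245.58 interest = $41,175.31; pay $9,700.23 → $31,475.08
Installment 2: $31,475.08 +$245.58 interest = $31,720.66; pay $9,700.23 → $22,020.43
Installment 3: $22,020.43 +$245.58 interest = $22,266.01; pay $9,700.23 → $12,565.78
Installment 4: $12,565.78 +$245.58 interest = $12,811.36; pay $9,700.23 → $3,111.13
Installment 5: $3,111.13 +$245.58 interest = $3,356.71; pay $3,356.71 → $0.00
Total paid: $42,157.63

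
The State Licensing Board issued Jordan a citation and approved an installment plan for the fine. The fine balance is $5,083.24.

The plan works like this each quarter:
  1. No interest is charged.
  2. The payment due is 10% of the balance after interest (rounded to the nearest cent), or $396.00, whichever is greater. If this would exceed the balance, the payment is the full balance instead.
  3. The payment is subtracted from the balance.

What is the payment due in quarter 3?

$411.74

# | Opening | Payment | End bal
1 | $5,083.24 | $508.32 | $4,574.92
2 | $4,574.92 | $457.49 | $4,117.43
3 | $4,117.43 | $411.74 | $3,705.69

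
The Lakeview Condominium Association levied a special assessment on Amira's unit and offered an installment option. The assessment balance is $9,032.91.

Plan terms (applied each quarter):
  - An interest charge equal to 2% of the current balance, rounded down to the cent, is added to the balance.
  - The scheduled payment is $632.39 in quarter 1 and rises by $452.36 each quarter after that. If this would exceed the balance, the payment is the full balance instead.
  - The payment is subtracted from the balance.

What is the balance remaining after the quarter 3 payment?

Quarter 1: $9,032.91 +$180.65 interest = $9,213.56; pay $632.39 → $8,581.17
Quarter 2: $8,581.17 +$171.62 interest = $8,752.79; pay $1,084.75 → $7,668.04
Quarter 3: $7,668.04 +$153.36 interest = $7,821.40; pay $1,537.11 → $6,284.29

$6,284.29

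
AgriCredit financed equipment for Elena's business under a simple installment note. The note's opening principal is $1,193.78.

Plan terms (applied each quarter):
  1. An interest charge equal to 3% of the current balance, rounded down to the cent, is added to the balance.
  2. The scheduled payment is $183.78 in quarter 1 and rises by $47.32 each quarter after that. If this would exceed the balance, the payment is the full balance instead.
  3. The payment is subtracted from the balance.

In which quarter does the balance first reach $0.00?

Quarter 1: opening $1,193.78; interest $35.81 → $1,229.59; payment $183.78; balance $1,045.81
Quarter 2: opening $1,045.81; interest $31.37 → $1,077.18; payment $231.10; balance $846.08
Quarter 3: opening $846.08; interest $25.38 → $871.46; payment $278.42; balance $593.04
Quarter 4: opening $593.04; interest $17.79 → $610.83; payment $325.74; balance $285.09
Quarter 5: opening $285.09; interest $8.55 → $293.64; payment $293.64; balance $0.00
Balance reaches $0.00 in quarter 5.

5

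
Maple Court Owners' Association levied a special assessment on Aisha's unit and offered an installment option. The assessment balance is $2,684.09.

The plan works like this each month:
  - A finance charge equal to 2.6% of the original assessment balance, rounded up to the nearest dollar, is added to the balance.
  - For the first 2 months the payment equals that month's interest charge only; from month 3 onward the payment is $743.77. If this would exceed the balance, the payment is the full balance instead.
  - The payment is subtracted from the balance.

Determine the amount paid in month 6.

Month 1: opening $2,684.09; interest $70.00 → $2,754.09; payment $70.00; balance $2,684.09
Month 2: opening $2,684.09; interest $70.00 → $2,754.09; payment $70.00; balance $2,684.09
Month 3: opening $2,684.09; interest $70.00 → $2,754.09; payment $743.77; balance $2,010.32
Month 4: opening $2,010.32; interest $70.00 → $2,080.32; payment $743.77; balance $1,336.55
Month 5: opening $1,336.55; interest $70.00 → $1,406.55; payment $743.77; balance $662.78
Month 6: opening $662.78; interest $70.00 → $732.78; payment $732.78; balance $0.00

$732.78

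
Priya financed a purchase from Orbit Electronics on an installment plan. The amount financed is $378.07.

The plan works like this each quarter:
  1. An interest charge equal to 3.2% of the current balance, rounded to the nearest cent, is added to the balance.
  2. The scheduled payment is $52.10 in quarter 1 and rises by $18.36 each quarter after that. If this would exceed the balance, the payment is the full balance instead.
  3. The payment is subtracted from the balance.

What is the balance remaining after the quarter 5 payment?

Quarter 1: opening $378.07; interest $12.10 → $390.17; payment $52.10; balance $338.07
Quarter 2: opening $338.07; interest $10.82 → $348.89; payment $70.46; balance $278.43
Quarter 3: opening $278.43; interest $8.91 → $287.34; payment $88.82; balance $198.52
Quarter 4: opening $198.52; interest $6.35 → $204.87; payment $107.18; balance $97.69
Quarter 5: opening $97.69; interest $3.13 → $100.82; payment $100.82; balance $0.00

$0.00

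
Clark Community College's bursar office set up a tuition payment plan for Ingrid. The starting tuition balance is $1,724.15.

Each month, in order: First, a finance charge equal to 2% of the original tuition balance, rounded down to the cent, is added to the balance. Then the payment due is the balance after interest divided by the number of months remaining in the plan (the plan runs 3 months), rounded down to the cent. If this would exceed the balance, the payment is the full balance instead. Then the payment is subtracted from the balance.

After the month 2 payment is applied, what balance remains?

$603.45

# | Opening | Interest | Payment | End bal
1 | $1,724.15 | $34.48 | $586.21 | $1,172.42
2 | $1,172.42 | $34.48 | $603.45 | $603.45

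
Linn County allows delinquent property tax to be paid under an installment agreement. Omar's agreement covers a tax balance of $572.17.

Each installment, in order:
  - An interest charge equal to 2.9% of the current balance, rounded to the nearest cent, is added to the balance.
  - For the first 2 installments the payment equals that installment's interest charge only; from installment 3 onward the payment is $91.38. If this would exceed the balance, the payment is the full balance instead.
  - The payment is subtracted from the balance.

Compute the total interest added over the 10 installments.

$101.53

Installment 1: $572.17 +$16.59 interest = $588.76; pay $16.59 → $572.17
Installment 2: $572.17 +$16.59 interest = $588.76; pay $16.59 → $572.17
Installment 3: $572.17 +$16.59 interest = $588.76; pay $91.38 → $497.38
Installment 4: $497.38 +$14.42 interest = $511.80; pay $91.38 → $420.42
Installment 5: $420.42 +$12.19 interest = $432.61; pay $91.38 → $341.23
Installment 6: $341.23 +$9.90 interest = $351.13; pay $91.38 → $259.75
Installment 7: $259.75 +$7.53 interest = $267.28; pay $91.38 → $175.90
Installment 8: $175.90 +$5.10 interest = $181.00; pay $91.38 → $89.62
Installment 9: $89.62 +$2.60 interest = $92.22; pay $91.38 → $0.84
Installment 10: $0.84 +$0.02 interest = $0.86; pay $0.86 → $0.00
Total interest: $16.59 + $16.59 + $16.59 + $14.42 + $12.19 + $9.90 + $7.53 + $5.10 + $2.60 + $0.02 = $101.53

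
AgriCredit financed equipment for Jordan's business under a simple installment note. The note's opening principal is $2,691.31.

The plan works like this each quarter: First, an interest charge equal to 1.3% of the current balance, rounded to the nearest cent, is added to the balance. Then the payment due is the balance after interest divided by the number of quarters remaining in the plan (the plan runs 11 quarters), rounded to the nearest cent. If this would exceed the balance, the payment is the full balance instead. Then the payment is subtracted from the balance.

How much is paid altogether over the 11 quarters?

Quarter 1: $2,691.31 +$34.99 interest = $2,726.30; pay $247.85 → $2,478.45
Quarter 2: $2,478.45 +$32.22 interest = $2,510.67; pay $251.07 → $2,259.60
Quarter 3: $2,259.60 +$29.37 interest = $2,288.97; pay $254.33 → $2,034.64
Quarter 4: $2,034.64 +$26.45 interest = $2,061.09; pay $257.64 → $1,803.45
Quarter 5: $1,803.45 +$23.44 interest = $1,826.89; pay $260.98 → $1,565.91
Quarter 6: $1,565.91 +$20.36 interest = $1,586.27; pay $264.38 → $1,321.89
Quarter 7: $1,321.89 +$17.18 interest = $1,339.07; pay $267.81 → $1,071.26
Quarter 8: $1,071.26 +$13.93 interest = $1,085.19; pay $271.30 → $813.89
Quarter 9: $813.89 +$10.58 interest = $824.47; pay $274.82 → $549.65
Quarter 10: $549.65 +$7.15 interest = $556.80; pay $278.40 → $278.40
Quarter 11: $278.40 +$3.62 interest = $282.02; pay $282.02 → $0.00
Total paid: $2,910.60

$2,910.60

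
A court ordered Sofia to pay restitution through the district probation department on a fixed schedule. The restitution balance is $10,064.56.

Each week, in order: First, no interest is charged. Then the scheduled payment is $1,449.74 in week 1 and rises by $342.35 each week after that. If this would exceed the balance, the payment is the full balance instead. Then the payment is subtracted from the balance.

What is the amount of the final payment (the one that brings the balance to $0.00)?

$2,211.50

# | Opening | Payment | End bal
1 | $10,064.56 | $1,449.74 | $8,614.82
2 | $8,614.82 | $1,792.09 | $6,822.73
3 | $6,822.73 | $2,134.44 | $4,688.29
4 | $4,688.29 | $2,476.79 | $2,211.50
5 | $2,211.50 | $2,211.50 | $0.00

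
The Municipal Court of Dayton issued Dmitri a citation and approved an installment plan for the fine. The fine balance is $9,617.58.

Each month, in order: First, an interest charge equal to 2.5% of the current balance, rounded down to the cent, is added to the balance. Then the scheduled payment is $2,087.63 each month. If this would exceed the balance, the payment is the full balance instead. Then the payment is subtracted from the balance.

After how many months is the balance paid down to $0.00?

# | Opening | Interest | Payment | End bal
1 | $9,617.58 | $240.43 | $2,087.63 | $7,770.38
2 | $7,770.38 | $194.25 | $2,087.63 | $5,877.00
3 | $5,877.00 | $146.92 | $2,087.63 | $3,936.29
4 | $3,936.29 | $98.40 | $2,087.63 | $1,947.06
5 | $1,947.06 | $48.67 | $1,995.73 | $0.00
Balance reaches $0.00 in month 5.

5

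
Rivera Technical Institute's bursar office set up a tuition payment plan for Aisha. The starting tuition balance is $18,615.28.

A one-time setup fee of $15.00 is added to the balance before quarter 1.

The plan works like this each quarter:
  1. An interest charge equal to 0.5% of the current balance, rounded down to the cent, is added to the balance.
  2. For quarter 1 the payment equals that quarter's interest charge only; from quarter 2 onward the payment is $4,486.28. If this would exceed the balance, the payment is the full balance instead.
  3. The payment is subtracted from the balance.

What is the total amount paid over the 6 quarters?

Quarter 1: opening $18,630.28; interest $93.15 → $18,723.43; payment $93.15; balance $18,630.28
Quarter 2: opening $18,630.28; interest $93.15 → $18,723.43; payment $4,486.28; balance $14,237.15
Quarter 3: opening $14,237.15; interest $71.18 → $14,308.33; payment $4,486.28; balance $9,822.05
Quarter 4: opening $9,822.05; interest $49.11 → $9,871.16; payment $4,486.28; balance $5,384.88
Quarter 5: opening $5,384.88; interest $26.92 → $5,411.80; payment $4,486.28; balance $925.52
Quarter 6: opening $925.52; interest $4.62 → $930.14; payment $930.14; balance $0.00
Total paid: $18,968.41

$18,968.41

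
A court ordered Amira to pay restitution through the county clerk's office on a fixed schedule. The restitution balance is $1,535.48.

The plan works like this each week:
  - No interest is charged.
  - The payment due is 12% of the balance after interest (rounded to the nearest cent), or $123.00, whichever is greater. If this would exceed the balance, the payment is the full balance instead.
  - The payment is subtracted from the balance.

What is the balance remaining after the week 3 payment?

$1,046.38

Week 1: $1,535.48 − $184.26 → $1,351.22
Week 2: $1,351.22 − $162.15 → $1,189.07
Week 3: $1,189.07 − $142.69 → $1,046.38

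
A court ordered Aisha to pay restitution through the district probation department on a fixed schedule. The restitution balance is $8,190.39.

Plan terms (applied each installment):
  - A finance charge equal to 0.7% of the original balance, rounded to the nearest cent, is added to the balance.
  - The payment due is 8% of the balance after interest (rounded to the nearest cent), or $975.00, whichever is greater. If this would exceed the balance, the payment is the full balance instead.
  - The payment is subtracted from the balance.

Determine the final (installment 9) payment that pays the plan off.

Installment 1: $8,190.39 +$57.33 interest = $8,247.72; pay $975.00 → $7,272.72
Installment 2: $7,272.72 +$57.33 interest = $7,330.05; pay $975.00 → $6,355.05
Installment 3: $6,355.05 +$57.33 interest = $6,412.38; pay $975.00 → $5,437.38
Installment 4: $5,437.38 +$57.33 interest = $5,494.71; pay $975.00 → $4,519.71
Installment 5: $4,519.71 +$57.33 interest = $4,577.04; pay $975.00 → $3,602.04
Installment 6: $3,602.04 +$57.33 interest = $3,659.37; pay $975.00 → $2,684.37
Installment 7: $2,684.37 +$57.33 interest = $2,741.70; pay $975.00 → $1,766.70
Installment 8: $1,766.70 +$57.33 interest = $1,824.03; pay $975.00 → $849.03
Installment 9: $849.03 +$57.33 interest = $906.36; pay $906.36 → $0.00

$906.36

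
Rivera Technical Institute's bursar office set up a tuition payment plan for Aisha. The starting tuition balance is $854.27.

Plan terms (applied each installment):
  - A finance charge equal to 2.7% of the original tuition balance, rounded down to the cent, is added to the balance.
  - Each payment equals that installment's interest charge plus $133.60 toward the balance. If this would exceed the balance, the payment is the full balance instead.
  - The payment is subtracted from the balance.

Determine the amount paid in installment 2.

# | Opening | Interest | Payment | End bal
1 | $854.27 | $23.06 | $156.66 | $720.67
2 | $720.67 | $23.06 | $156.66 | $587.07

$156.66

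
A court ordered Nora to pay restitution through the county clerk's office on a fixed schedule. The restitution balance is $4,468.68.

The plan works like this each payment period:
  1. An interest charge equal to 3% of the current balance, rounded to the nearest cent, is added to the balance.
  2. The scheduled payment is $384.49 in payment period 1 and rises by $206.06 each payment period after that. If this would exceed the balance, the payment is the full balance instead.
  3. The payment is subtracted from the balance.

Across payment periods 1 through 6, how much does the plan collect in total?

Payment period 1: $4,468.68 +$134.06 interest = $4,602.74; pay $384.49 → $4,218.25
Payment period 2: $4,218.25 +$126.55 interest = $4,344.80; pay $590.55 → $3,754.25
Payment period 3: $3,754.25 +$112.63 interest = $3,866.88; pay $796.61 → $3,070.27
Payment period 4: $3,070.27 +$92.11 interest = $3,162.38; pay $1,002.67 → $2,159.71
Payment period 5: $2,159.71 +$64.79 interest = $2,224.50; pay $1,208.73 → $1,015.77
Payment period 6: $1,015.77 +$30.47 interest = $1,046.24; pay $1,046.24 → $0.00
Total paid: $5,029.29

$5,029.29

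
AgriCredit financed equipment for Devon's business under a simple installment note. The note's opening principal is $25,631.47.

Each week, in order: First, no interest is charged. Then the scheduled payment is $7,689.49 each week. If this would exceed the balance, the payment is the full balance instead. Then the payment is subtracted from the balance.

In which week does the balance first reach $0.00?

4

Week 1: $25,631.47 − $7,689.49 → $17,941.98
Week 2: $17,941.98 − $7,689.49 → $10,252.49
Week 3: $10,252.49 − $7,689.49 → $2,563.00
Week 4: $2,563.00 − $2,563.00 → $0.00
Balance reaches $0.00 in week 4.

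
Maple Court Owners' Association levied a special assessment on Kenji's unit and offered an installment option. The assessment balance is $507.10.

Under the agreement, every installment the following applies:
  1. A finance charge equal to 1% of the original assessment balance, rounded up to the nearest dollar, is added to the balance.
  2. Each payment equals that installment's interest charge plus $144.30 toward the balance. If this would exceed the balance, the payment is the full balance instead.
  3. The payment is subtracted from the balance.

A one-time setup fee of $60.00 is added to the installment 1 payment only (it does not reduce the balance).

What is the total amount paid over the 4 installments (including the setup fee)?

Installment 1: opening $507.10; interest $6.00 → $513.10; payment $150.30 (+ $60.00 fee); balance $362.80
Installment 2: opening $362.80; interest $6.00 → $368.80; payment $150.30; balance $218.50
Installment 3: opening $218.50; interest $6.00 → $224.50; payment $150.30; balance $74.20
Installment 4: opening $74.20; interest $6.00 → $80.20; payment $80.20; balance $0.00
Total paid: $591.10

$591.10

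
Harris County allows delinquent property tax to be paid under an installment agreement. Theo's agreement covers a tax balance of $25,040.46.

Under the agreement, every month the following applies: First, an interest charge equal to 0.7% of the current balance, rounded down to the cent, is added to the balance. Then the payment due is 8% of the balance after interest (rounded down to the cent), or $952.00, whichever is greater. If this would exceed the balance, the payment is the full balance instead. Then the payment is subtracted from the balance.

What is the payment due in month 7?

Month 1: opening $25,040.46; interest $175.28 → $25,215.74; payment $2,017.25; balance $23,198.49
Month 2: opening $23,198.49; interest $162.38 → $23,360.87; payment $1,868.86; balance $21,492.01
Month 3: opening $21,492.01; interest $150.44 → $21,642.45; payment $1,731.39; balance $19,911.06
Month 4: opening $19,911.06; interest $139.37 → $20,050.43; payment $1,604.03; balance $18,446.40
Month 5: opening $18,446.40; interest $129.12 → $18,575.52; payment $1,486.04; balance $17,089.48
Month 6: opening $17,089.48; interest $119.62 → $17,209.10; payment $1,376.72; balance $15,832.38
Month 7: opening $15,832.38; interest $110.82 → $15,943.20; payment $1,275.45; balance $14,667.75

$1,275.45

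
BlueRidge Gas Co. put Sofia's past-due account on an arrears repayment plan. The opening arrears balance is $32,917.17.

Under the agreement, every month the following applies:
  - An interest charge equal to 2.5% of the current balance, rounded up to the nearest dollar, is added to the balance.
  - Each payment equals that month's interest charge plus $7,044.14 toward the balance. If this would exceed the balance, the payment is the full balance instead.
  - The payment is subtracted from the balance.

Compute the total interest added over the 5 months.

# | Opening | Interest | Payment | End bal
1 | $32,917.17 | $823.00 | $7,867.14 | $25,873.03
2 | $25,873.03 | $647.00 | $7,691.14 | $18,828.89
3 | $18,828.89 | $471.00 | $7,515.14 | $11,784.75
4 | $11,784.75 | $295.00 | $7,339.14 | $4,740.61
5 | $4,740.61 | $119.00 | $4,859.61 | $0.00
Total interest: $823.00 + $647.00 + $471.00 + $295.00 + $119.00 = $2,355.00

$2,355.00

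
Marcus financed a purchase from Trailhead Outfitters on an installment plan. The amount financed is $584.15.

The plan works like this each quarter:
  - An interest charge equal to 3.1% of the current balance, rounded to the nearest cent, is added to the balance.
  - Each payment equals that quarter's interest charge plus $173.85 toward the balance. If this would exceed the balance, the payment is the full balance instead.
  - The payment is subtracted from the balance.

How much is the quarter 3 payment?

Quarter 1: opening $584.15; interest $18.11 → $602.26; payment $191.96; balance $410.30
Quarter 2: opening $410.30; interest $12.72 → $423.02; payment $186.57; balance $236.45
Quarter 3: opening $236.45; interest $7.33 → $243.78; payment $181.18; balance $62.60

$181.18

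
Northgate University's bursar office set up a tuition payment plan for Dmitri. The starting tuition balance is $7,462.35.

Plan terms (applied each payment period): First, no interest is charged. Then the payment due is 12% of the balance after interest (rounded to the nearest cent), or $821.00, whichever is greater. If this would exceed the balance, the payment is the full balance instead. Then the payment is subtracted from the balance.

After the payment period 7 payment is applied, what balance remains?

Payment period 1: opening $7,462.35; payment $895.48; balance $6,566.87
Payment period 2: opening $6,566.87; payment $821.00; balance $5,745.87
Payment period 3: opening $5,745.87; payment $821.00; balance $4,924.87
Payment period 4: opening $4,924.87; payment $821.00; balance $4,103.87
Payment period 5: opening $4,103.87; payment $821.00; balance $3,282.87
Payment period 6: opening $3,282.87; payment $821.00; balance $2,461.87
Payment period 7: opening $2,461.87; payment $821.00; balance $1,640.87

$1,640.87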